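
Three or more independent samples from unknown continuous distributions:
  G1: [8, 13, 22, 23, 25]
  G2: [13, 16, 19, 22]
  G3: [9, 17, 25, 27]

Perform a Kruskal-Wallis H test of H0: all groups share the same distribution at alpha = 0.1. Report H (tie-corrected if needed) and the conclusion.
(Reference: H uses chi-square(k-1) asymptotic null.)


Step 1: Combine all N = 13 observations and assign midranks.
sorted (value, group, rank): (8,G1,1), (9,G3,2), (13,G1,3.5), (13,G2,3.5), (16,G2,5), (17,G3,6), (19,G2,7), (22,G1,8.5), (22,G2,8.5), (23,G1,10), (25,G1,11.5), (25,G3,11.5), (27,G3,13)
Step 2: Sum ranks within each group.
R_1 = 34.5 (n_1 = 5)
R_2 = 24 (n_2 = 4)
R_3 = 32.5 (n_3 = 4)
Step 3: H = 12/(N(N+1)) * sum(R_i^2/n_i) - 3(N+1)
     = 12/(13*14) * (34.5^2/5 + 24^2/4 + 32.5^2/4) - 3*14
     = 0.065934 * 646.112 - 42
     = 0.600824.
Step 4: Ties present; correction factor C = 1 - 18/(13^3 - 13) = 0.991758. Corrected H = 0.600824 / 0.991758 = 0.605817.
Step 5: Under H0, H ~ chi^2(2); p-value = 0.738667.
Step 6: alpha = 0.1. fail to reject H0.

H = 0.6058, df = 2, p = 0.738667, fail to reject H0.


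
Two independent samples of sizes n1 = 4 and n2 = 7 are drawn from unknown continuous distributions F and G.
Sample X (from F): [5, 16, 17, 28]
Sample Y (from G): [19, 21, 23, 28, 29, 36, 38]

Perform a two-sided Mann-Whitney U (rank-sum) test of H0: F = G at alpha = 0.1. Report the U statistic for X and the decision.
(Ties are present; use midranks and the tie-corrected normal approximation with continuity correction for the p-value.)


Step 1: Combine and sort all 11 observations; assign midranks.
sorted (value, group): (5,X), (16,X), (17,X), (19,Y), (21,Y), (23,Y), (28,X), (28,Y), (29,Y), (36,Y), (38,Y)
ranks: 5->1, 16->2, 17->3, 19->4, 21->5, 23->6, 28->7.5, 28->7.5, 29->9, 36->10, 38->11
Step 2: Rank sum for X: R1 = 1 + 2 + 3 + 7.5 = 13.5.
Step 3: U_X = R1 - n1(n1+1)/2 = 13.5 - 4*5/2 = 13.5 - 10 = 3.5.
       U_Y = n1*n2 - U_X = 28 - 3.5 = 24.5.
Step 4: Ties are present, so use the tie-corrected normal approximation (with continuity correction) for the p-value.
Step 5: p-value = 0.058207; compare to alpha = 0.1. reject H0.

U_X = 3.5, p = 0.058207, reject H0 at alpha = 0.1.


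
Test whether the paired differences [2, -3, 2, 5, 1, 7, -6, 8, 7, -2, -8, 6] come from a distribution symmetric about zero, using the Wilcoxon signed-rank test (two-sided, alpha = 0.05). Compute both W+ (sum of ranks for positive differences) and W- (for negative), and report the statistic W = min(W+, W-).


Step 1: Drop any zero differences (none here) and take |d_i|.
|d| = [2, 3, 2, 5, 1, 7, 6, 8, 7, 2, 8, 6]
Step 2: Midrank |d_i| (ties get averaged ranks).
ranks: |2|->3, |3|->5, |2|->3, |5|->6, |1|->1, |7|->9.5, |6|->7.5, |8|->11.5, |7|->9.5, |2|->3, |8|->11.5, |6|->7.5
Step 3: Attach original signs; sum ranks with positive sign and with negative sign.
W+ = 3 + 3 + 6 + 1 + 9.5 + 11.5 + 9.5 + 7.5 = 51
W- = 5 + 7.5 + 3 + 11.5 = 27
(Check: W+ + W- = 78 should equal n(n+1)/2 = 78.)
Step 4: Test statistic W = min(W+, W-) = 27.
Step 5: Ties in |d|, so use the tie-corrected normal approximation.
        E[W] = n(n+1)/4 = 12*13/4 = 39.
        Tie groups: |d|=2 (t=3), |d|=6 (t=2), |d|=7 (t=2), |d|=8 (t=2); sum(t^3 - t) = 42.
        Var[W] = n(n+1)(2n+1)/24 - sum(t^3-t)/48 = 3900/24 - 42/48 = 161.625.
        z = (W - E[W]) / sqrt(Var[W]) = (27 - 39) / 12.7132 = -0.9439.
        Two-sided p = 2*Phi(z) = 0.345220.
Step 6: alpha = 0.05. fail to reject H0.

W+ = 51, W- = 27, W = min = 27, p = 0.345220, fail to reject H0.


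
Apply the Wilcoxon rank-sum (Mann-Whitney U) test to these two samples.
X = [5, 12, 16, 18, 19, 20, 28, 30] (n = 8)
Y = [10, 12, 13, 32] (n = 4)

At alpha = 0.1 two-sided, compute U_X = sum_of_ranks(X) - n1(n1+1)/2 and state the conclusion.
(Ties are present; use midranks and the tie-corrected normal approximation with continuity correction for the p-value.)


Step 1: Combine and sort all 12 observations; assign midranks.
sorted (value, group): (5,X), (10,Y), (12,X), (12,Y), (13,Y), (16,X), (18,X), (19,X), (20,X), (28,X), (30,X), (32,Y)
ranks: 5->1, 10->2, 12->3.5, 12->3.5, 13->5, 16->6, 18->7, 19->8, 20->9, 28->10, 30->11, 32->12
Step 2: Rank sum for X: R1 = 1 + 3.5 + 6 + 7 + 8 + 9 + 10 + 11 = 55.5.
Step 3: U_X = R1 - n1(n1+1)/2 = 55.5 - 8*9/2 = 55.5 - 36 = 19.5.
       U_Y = n1*n2 - U_X = 32 - 19.5 = 12.5.
Step 4: Ties are present, so use the tie-corrected normal approximation (with continuity correction) for the p-value.
Step 5: p-value = 0.609759; compare to alpha = 0.1. fail to reject H0.

U_X = 19.5, p = 0.609759, fail to reject H0 at alpha = 0.1.


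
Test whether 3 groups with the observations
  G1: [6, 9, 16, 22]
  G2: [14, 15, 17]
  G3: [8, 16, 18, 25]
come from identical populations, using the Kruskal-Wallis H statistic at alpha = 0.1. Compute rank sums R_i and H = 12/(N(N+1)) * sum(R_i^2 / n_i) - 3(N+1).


Step 1: Combine all N = 11 observations and assign midranks.
sorted (value, group, rank): (6,G1,1), (8,G3,2), (9,G1,3), (14,G2,4), (15,G2,5), (16,G1,6.5), (16,G3,6.5), (17,G2,8), (18,G3,9), (22,G1,10), (25,G3,11)
Step 2: Sum ranks within each group.
R_1 = 20.5 (n_1 = 4)
R_2 = 17 (n_2 = 3)
R_3 = 28.5 (n_3 = 4)
Step 3: H = 12/(N(N+1)) * sum(R_i^2/n_i) - 3(N+1)
     = 12/(11*12) * (20.5^2/4 + 17^2/3 + 28.5^2/4) - 3*12
     = 0.090909 * 404.458 - 36
     = 0.768939.
Step 4: Ties present; correction factor C = 1 - 6/(11^3 - 11) = 0.995455. Corrected H = 0.768939 / 0.995455 = 0.772451.
Step 5: Under H0, H ~ chi^2(2); p-value = 0.679617.
Step 6: alpha = 0.1. fail to reject H0.

H = 0.7725, df = 2, p = 0.679617, fail to reject H0.


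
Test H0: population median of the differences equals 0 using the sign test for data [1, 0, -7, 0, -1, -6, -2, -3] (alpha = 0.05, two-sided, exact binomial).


Step 1: Discard zero differences. Original n = 8; n_eff = number of nonzero differences = 6.
Nonzero differences (with sign): +1, -7, -1, -6, -2, -3
Step 2: Count signs: positive = 1, negative = 5.
Step 3: Under H0: P(positive) = 0.5, so the number of positives S ~ Bin(6, 0.5).
Step 4: Two-sided exact p-value = sum of Bin(6,0.5) probabilities at or below the observed probability = 0.218750.
Step 5: alpha = 0.05. fail to reject H0.

n_eff = 6, pos = 1, neg = 5, p = 0.218750, fail to reject H0.


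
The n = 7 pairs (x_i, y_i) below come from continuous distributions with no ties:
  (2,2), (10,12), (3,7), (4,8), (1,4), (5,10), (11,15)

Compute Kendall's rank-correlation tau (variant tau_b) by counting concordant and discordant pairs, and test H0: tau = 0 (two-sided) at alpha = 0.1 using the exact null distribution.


Step 1: Enumerate the 21 unordered pairs (i,j) with i<j and classify each by sign(x_j-x_i) * sign(y_j-y_i).
  (1,2):dx=+8,dy=+10->C; (1,3):dx=+1,dy=+5->C; (1,4):dx=+2,dy=+6->C; (1,5):dx=-1,dy=+2->D
  (1,6):dx=+3,dy=+8->C; (1,7):dx=+9,dy=+13->C; (2,3):dx=-7,dy=-5->C; (2,4):dx=-6,dy=-4->C
  (2,5):dx=-9,dy=-8->C; (2,6):dx=-5,dy=-2->C; (2,7):dx=+1,dy=+3->C; (3,4):dx=+1,dy=+1->C
  (3,5):dx=-2,dy=-3->C; (3,6):dx=+2,dy=+3->C; (3,7):dx=+8,dy=+8->C; (4,5):dx=-3,dy=-4->C
  (4,6):dx=+1,dy=+2->C; (4,7):dx=+7,dy=+7->C; (5,6):dx=+4,dy=+6->C; (5,7):dx=+10,dy=+11->C
  (6,7):dx=+6,dy=+5->C
Step 2: C = 20, D = 1, total pairs = 21.
Step 3: tau = (C - D)/(n(n-1)/2) = (20 - 1)/21 = 0.904762.
Step 4: Exact two-sided p-value (enumerate n! = 5040 permutations of y under H0): p = 0.002778.
Step 5: alpha = 0.1. reject H0.

tau_b = 0.9048 (C=20, D=1), p = 0.002778, reject H0.


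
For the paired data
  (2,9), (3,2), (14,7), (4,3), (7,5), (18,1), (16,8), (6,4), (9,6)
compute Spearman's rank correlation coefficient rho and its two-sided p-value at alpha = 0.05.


Step 1: Rank x and y separately (midranks; no ties here).
rank(x): 2->1, 3->2, 14->7, 4->3, 7->5, 18->9, 16->8, 6->4, 9->6
rank(y): 9->9, 2->2, 7->7, 3->3, 5->5, 1->1, 8->8, 4->4, 6->6
Step 2: d_i = R_x(i) - R_y(i); compute d_i^2.
  (1-9)^2=64, (2-2)^2=0, (7-7)^2=0, (3-3)^2=0, (5-5)^2=0, (9-1)^2=64, (8-8)^2=0, (4-4)^2=0, (6-6)^2=0
sum(d^2) = 128.
Step 3: rho = 1 - 6*128 / (9*(9^2 - 1)) = 1 - 768/720 = -0.066667.
Step 4: Under H0, t = rho * sqrt((n-2)/(1-rho^2)) = -0.1768 ~ t(7).
Step 5: Two-sided p-value from the t-distribution with 7 df = 0.864690.
Step 6: alpha = 0.05. fail to reject H0.

rho = -0.0667, p = 0.864690, fail to reject H0 at alpha = 0.05.


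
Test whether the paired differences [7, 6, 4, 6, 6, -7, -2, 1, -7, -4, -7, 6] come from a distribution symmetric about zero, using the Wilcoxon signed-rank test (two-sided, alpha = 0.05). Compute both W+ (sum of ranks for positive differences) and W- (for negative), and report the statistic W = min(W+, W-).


Step 1: Drop any zero differences (none here) and take |d_i|.
|d| = [7, 6, 4, 6, 6, 7, 2, 1, 7, 4, 7, 6]
Step 2: Midrank |d_i| (ties get averaged ranks).
ranks: |7|->10.5, |6|->6.5, |4|->3.5, |6|->6.5, |6|->6.5, |7|->10.5, |2|->2, |1|->1, |7|->10.5, |4|->3.5, |7|->10.5, |6|->6.5
Step 3: Attach original signs; sum ranks with positive sign and with negative sign.
W+ = 10.5 + 6.5 + 3.5 + 6.5 + 6.5 + 1 + 6.5 = 41
W- = 10.5 + 2 + 10.5 + 3.5 + 10.5 = 37
(Check: W+ + W- = 78 should equal n(n+1)/2 = 78.)
Step 4: Test statistic W = min(W+, W-) = 37.
Step 5: Ties in |d|, so use the tie-corrected normal approximation.
        E[W] = n(n+1)/4 = 12*13/4 = 39.
        Tie groups: |d|=4 (t=2), |d|=6 (t=4), |d|=7 (t=4); sum(t^3 - t) = 126.
        Var[W] = n(n+1)(2n+1)/24 - sum(t^3-t)/48 = 3900/24 - 126/48 = 159.875.
        z = (W - E[W]) / sqrt(Var[W]) = (37 - 39) / 12.6442 = -0.1582.
        Two-sided p = 2*Phi(z) = 0.874318.
Step 6: alpha = 0.05. fail to reject H0.

W+ = 41, W- = 37, W = min = 37, p = 0.874318, fail to reject H0.


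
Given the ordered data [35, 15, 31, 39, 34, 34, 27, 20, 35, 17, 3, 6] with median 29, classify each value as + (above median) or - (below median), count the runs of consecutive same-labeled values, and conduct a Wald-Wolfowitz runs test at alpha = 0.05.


Step 1: Compute median = 29; label A = above, B = below.
Labels in order: ABAAAABBABBB  (n_A = 6, n_B = 6)
Step 2: Count runs R = 6.
Step 3: Under H0 (random ordering), E[R] = 2*n_A*n_B/(n_A+n_B) + 1 = 2*6*6/12 + 1 = 7.0000.
        Var[R] = 2*n_A*n_B*(2*n_A*n_B - n_A - n_B) / ((n_A+n_B)^2 * (n_A+n_B-1)) = 4320/1584 = 2.7273.
        SD[R] = 1.6514.
Step 4: Continuity-corrected z = (R + 0.5 - E[R]) / SD[R] = (6 + 0.5 - 7.0000) / 1.6514 = -0.3028.
Step 5: Two-sided p-value via normal approximation = 2*(1 - Phi(|z|)) = 0.762069.
Step 6: alpha = 0.05. fail to reject H0.

R = 6, z = -0.3028, p = 0.762069, fail to reject H0.


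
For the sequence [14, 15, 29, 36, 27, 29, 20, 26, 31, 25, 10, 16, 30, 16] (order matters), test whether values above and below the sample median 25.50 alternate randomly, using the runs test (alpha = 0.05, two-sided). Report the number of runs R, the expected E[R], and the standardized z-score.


Step 1: Compute median = 25.50; label A = above, B = below.
Labels in order: BBAAAABAABBBAB  (n_A = 7, n_B = 7)
Step 2: Count runs R = 7.
Step 3: Under H0 (random ordering), E[R] = 2*n_A*n_B/(n_A+n_B) + 1 = 2*7*7/14 + 1 = 8.0000.
        Var[R] = 2*n_A*n_B*(2*n_A*n_B - n_A - n_B) / ((n_A+n_B)^2 * (n_A+n_B-1)) = 8232/2548 = 3.2308.
        SD[R] = 1.7974.
Step 4: Continuity-corrected z = (R + 0.5 - E[R]) / SD[R] = (7 + 0.5 - 8.0000) / 1.7974 = -0.2782.
Step 5: Two-sided p-value via normal approximation = 2*(1 - Phi(|z|)) = 0.780879.
Step 6: alpha = 0.05. fail to reject H0.

R = 7, z = -0.2782, p = 0.780879, fail to reject H0.


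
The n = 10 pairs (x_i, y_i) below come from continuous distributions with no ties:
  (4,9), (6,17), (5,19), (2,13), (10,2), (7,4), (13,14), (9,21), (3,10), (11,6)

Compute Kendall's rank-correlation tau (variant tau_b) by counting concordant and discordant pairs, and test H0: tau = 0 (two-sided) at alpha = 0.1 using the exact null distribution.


Step 1: Enumerate the 45 unordered pairs (i,j) with i<j and classify each by sign(x_j-x_i) * sign(y_j-y_i).
  (1,2):dx=+2,dy=+8->C; (1,3):dx=+1,dy=+10->C; (1,4):dx=-2,dy=+4->D; (1,5):dx=+6,dy=-7->D
  (1,6):dx=+3,dy=-5->D; (1,7):dx=+9,dy=+5->C; (1,8):dx=+5,dy=+12->C; (1,9):dx=-1,dy=+1->D
  (1,10):dx=+7,dy=-3->D; (2,3):dx=-1,dy=+2->D; (2,4):dx=-4,dy=-4->C; (2,5):dx=+4,dy=-15->D
  (2,6):dx=+1,dy=-13->D; (2,7):dx=+7,dy=-3->D; (2,8):dx=+3,dy=+4->C; (2,9):dx=-3,dy=-7->C
  (2,10):dx=+5,dy=-11->D; (3,4):dx=-3,dy=-6->C; (3,5):dx=+5,dy=-17->D; (3,6):dx=+2,dy=-15->D
  (3,7):dx=+8,dy=-5->D; (3,8):dx=+4,dy=+2->C; (3,9):dx=-2,dy=-9->C; (3,10):dx=+6,dy=-13->D
  (4,5):dx=+8,dy=-11->D; (4,6):dx=+5,dy=-9->D; (4,7):dx=+11,dy=+1->C; (4,8):dx=+7,dy=+8->C
  (4,9):dx=+1,dy=-3->D; (4,10):dx=+9,dy=-7->D; (5,6):dx=-3,dy=+2->D; (5,7):dx=+3,dy=+12->C
  (5,8):dx=-1,dy=+19->D; (5,9):dx=-7,dy=+8->D; (5,10):dx=+1,dy=+4->C; (6,7):dx=+6,dy=+10->C
  (6,8):dx=+2,dy=+17->C; (6,9):dx=-4,dy=+6->D; (6,10):dx=+4,dy=+2->C; (7,8):dx=-4,dy=+7->D
  (7,9):dx=-10,dy=-4->C; (7,10):dx=-2,dy=-8->C; (8,9):dx=-6,dy=-11->C; (8,10):dx=+2,dy=-15->D
  (9,10):dx=+8,dy=-4->D
Step 2: C = 20, D = 25, total pairs = 45.
Step 3: tau = (C - D)/(n(n-1)/2) = (20 - 25)/45 = -0.111111.
Step 4: Exact two-sided p-value (enumerate n! = 3628800 permutations of y under H0): p = 0.727490.
Step 5: alpha = 0.1. fail to reject H0.

tau_b = -0.1111 (C=20, D=25), p = 0.727490, fail to reject H0.


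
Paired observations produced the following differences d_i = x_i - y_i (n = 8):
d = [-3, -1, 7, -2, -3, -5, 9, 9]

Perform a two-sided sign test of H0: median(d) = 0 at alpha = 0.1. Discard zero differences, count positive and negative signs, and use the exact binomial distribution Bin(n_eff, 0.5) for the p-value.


Step 1: Discard zero differences. Original n = 8; n_eff = number of nonzero differences = 8.
Nonzero differences (with sign): -3, -1, +7, -2, -3, -5, +9, +9
Step 2: Count signs: positive = 3, negative = 5.
Step 3: Under H0: P(positive) = 0.5, so the number of positives S ~ Bin(8, 0.5).
Step 4: Two-sided exact p-value = sum of Bin(8,0.5) probabilities at or below the observed probability = 0.726562.
Step 5: alpha = 0.1. fail to reject H0.

n_eff = 8, pos = 3, neg = 5, p = 0.726562, fail to reject H0.


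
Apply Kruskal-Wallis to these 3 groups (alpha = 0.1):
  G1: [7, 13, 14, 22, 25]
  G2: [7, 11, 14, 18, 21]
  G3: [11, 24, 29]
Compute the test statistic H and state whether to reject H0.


Step 1: Combine all N = 13 observations and assign midranks.
sorted (value, group, rank): (7,G1,1.5), (7,G2,1.5), (11,G2,3.5), (11,G3,3.5), (13,G1,5), (14,G1,6.5), (14,G2,6.5), (18,G2,8), (21,G2,9), (22,G1,10), (24,G3,11), (25,G1,12), (29,G3,13)
Step 2: Sum ranks within each group.
R_1 = 35 (n_1 = 5)
R_2 = 28.5 (n_2 = 5)
R_3 = 27.5 (n_3 = 3)
Step 3: H = 12/(N(N+1)) * sum(R_i^2/n_i) - 3(N+1)
     = 12/(13*14) * (35^2/5 + 28.5^2/5 + 27.5^2/3) - 3*14
     = 0.065934 * 659.533 - 42
     = 1.485714.
Step 4: Ties present; correction factor C = 1 - 18/(13^3 - 13) = 0.991758. Corrected H = 1.485714 / 0.991758 = 1.498061.
Step 5: Under H0, H ~ chi^2(2); p-value = 0.472825.
Step 6: alpha = 0.1. fail to reject H0.

H = 1.4981, df = 2, p = 0.472825, fail to reject H0.


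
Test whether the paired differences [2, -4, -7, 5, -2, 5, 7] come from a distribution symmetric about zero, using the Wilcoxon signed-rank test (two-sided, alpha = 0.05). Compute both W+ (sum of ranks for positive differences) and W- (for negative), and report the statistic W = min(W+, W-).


Step 1: Drop any zero differences (none here) and take |d_i|.
|d| = [2, 4, 7, 5, 2, 5, 7]
Step 2: Midrank |d_i| (ties get averaged ranks).
ranks: |2|->1.5, |4|->3, |7|->6.5, |5|->4.5, |2|->1.5, |5|->4.5, |7|->6.5
Step 3: Attach original signs; sum ranks with positive sign and with negative sign.
W+ = 1.5 + 4.5 + 4.5 + 6.5 = 17
W- = 3 + 6.5 + 1.5 = 11
(Check: W+ + W- = 28 should equal n(n+1)/2 = 28.)
Step 4: Test statistic W = min(W+, W-) = 11.
Step 5: Ties in |d|, so use the tie-corrected normal approximation.
        E[W] = n(n+1)/4 = 7*8/4 = 14.
        Tie groups: |d|=2 (t=2), |d|=5 (t=2), |d|=7 (t=2); sum(t^3 - t) = 18.
        Var[W] = n(n+1)(2n+1)/24 - sum(t^3-t)/48 = 840/24 - 18/48 = 34.625.
        z = (W - E[W]) / sqrt(Var[W]) = (11 - 14) / 5.8843 = -0.5098.
        Two-sided p = 2*Phi(z) = 0.610170.
Step 6: alpha = 0.05. fail to reject H0.

W+ = 17, W- = 11, W = min = 11, p = 0.610170, fail to reject H0.


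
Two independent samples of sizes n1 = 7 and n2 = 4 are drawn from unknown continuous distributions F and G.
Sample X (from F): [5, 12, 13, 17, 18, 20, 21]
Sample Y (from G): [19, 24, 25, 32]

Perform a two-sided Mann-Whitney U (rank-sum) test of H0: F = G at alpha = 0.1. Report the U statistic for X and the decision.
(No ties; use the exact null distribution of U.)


Step 1: Combine and sort all 11 observations; assign midranks.
sorted (value, group): (5,X), (12,X), (13,X), (17,X), (18,X), (19,Y), (20,X), (21,X), (24,Y), (25,Y), (32,Y)
ranks: 5->1, 12->2, 13->3, 17->4, 18->5, 19->6, 20->7, 21->8, 24->9, 25->10, 32->11
Step 2: Rank sum for X: R1 = 1 + 2 + 3 + 4 + 5 + 7 + 8 = 30.
Step 3: U_X = R1 - n1(n1+1)/2 = 30 - 7*8/2 = 30 - 28 = 2.
       U_Y = n1*n2 - U_X = 28 - 2 = 26.
Step 4: No ties, so the exact null distribution of U (based on enumerating the C(11,7) = 330 equally likely rank assignments) gives the two-sided p-value.
Step 5: p-value = 0.024242; compare to alpha = 0.1. reject H0.

U_X = 2, p = 0.024242, reject H0 at alpha = 0.1.


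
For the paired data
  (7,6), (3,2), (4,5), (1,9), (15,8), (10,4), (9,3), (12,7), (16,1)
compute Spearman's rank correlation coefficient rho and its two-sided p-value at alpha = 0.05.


Step 1: Rank x and y separately (midranks; no ties here).
rank(x): 7->4, 3->2, 4->3, 1->1, 15->8, 10->6, 9->5, 12->7, 16->9
rank(y): 6->6, 2->2, 5->5, 9->9, 8->8, 4->4, 3->3, 7->7, 1->1
Step 2: d_i = R_x(i) - R_y(i); compute d_i^2.
  (4-6)^2=4, (2-2)^2=0, (3-5)^2=4, (1-9)^2=64, (8-8)^2=0, (6-4)^2=4, (5-3)^2=4, (7-7)^2=0, (9-1)^2=64
sum(d^2) = 144.
Step 3: rho = 1 - 6*144 / (9*(9^2 - 1)) = 1 - 864/720 = -0.200000.
Step 4: Under H0, t = rho * sqrt((n-2)/(1-rho^2)) = -0.5401 ~ t(7).
Step 5: Two-sided p-value from the t-distribution with 7 df = 0.605901.
Step 6: alpha = 0.05. fail to reject H0.

rho = -0.2000, p = 0.605901, fail to reject H0 at alpha = 0.05.


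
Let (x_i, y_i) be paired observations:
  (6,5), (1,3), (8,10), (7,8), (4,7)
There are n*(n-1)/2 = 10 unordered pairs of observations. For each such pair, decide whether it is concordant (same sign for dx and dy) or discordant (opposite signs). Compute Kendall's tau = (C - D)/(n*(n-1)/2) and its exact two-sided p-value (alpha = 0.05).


Step 1: Enumerate the 10 unordered pairs (i,j) with i<j and classify each by sign(x_j-x_i) * sign(y_j-y_i).
  (1,2):dx=-5,dy=-2->C; (1,3):dx=+2,dy=+5->C; (1,4):dx=+1,dy=+3->C; (1,5):dx=-2,dy=+2->D
  (2,3):dx=+7,dy=+7->C; (2,4):dx=+6,dy=+5->C; (2,5):dx=+3,dy=+4->C; (3,4):dx=-1,dy=-2->C
  (3,5):dx=-4,dy=-3->C; (4,5):dx=-3,dy=-1->C
Step 2: C = 9, D = 1, total pairs = 10.
Step 3: tau = (C - D)/(n(n-1)/2) = (9 - 1)/10 = 0.800000.
Step 4: Exact two-sided p-value (enumerate n! = 120 permutations of y under H0): p = 0.083333.
Step 5: alpha = 0.05. fail to reject H0.

tau_b = 0.8000 (C=9, D=1), p = 0.083333, fail to reject H0.


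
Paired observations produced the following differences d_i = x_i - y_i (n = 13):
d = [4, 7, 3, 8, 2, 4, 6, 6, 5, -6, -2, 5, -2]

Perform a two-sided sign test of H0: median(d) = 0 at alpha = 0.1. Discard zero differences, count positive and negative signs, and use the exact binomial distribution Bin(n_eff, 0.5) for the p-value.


Step 1: Discard zero differences. Original n = 13; n_eff = number of nonzero differences = 13.
Nonzero differences (with sign): +4, +7, +3, +8, +2, +4, +6, +6, +5, -6, -2, +5, -2
Step 2: Count signs: positive = 10, negative = 3.
Step 3: Under H0: P(positive) = 0.5, so the number of positives S ~ Bin(13, 0.5).
Step 4: Two-sided exact p-value = sum of Bin(13,0.5) probabilities at or below the observed probability = 0.092285.
Step 5: alpha = 0.1. reject H0.

n_eff = 13, pos = 10, neg = 3, p = 0.092285, reject H0.


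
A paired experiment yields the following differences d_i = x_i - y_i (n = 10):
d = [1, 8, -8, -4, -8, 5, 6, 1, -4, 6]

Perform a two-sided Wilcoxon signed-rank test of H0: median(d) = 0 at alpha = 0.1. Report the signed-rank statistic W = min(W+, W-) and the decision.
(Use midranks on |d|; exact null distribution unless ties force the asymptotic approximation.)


Step 1: Drop any zero differences (none here) and take |d_i|.
|d| = [1, 8, 8, 4, 8, 5, 6, 1, 4, 6]
Step 2: Midrank |d_i| (ties get averaged ranks).
ranks: |1|->1.5, |8|->9, |8|->9, |4|->3.5, |8|->9, |5|->5, |6|->6.5, |1|->1.5, |4|->3.5, |6|->6.5
Step 3: Attach original signs; sum ranks with positive sign and with negative sign.
W+ = 1.5 + 9 + 5 + 6.5 + 1.5 + 6.5 = 30
W- = 9 + 3.5 + 9 + 3.5 = 25
(Check: W+ + W- = 55 should equal n(n+1)/2 = 55.)
Step 4: Test statistic W = min(W+, W-) = 25.
Step 5: Ties in |d|, so use the tie-corrected normal approximation.
        E[W] = n(n+1)/4 = 10*11/4 = 27.5.
        Tie groups: |d|=1 (t=2), |d|=4 (t=2), |d|=6 (t=2), |d|=8 (t=3); sum(t^3 - t) = 42.
        Var[W] = n(n+1)(2n+1)/24 - sum(t^3-t)/48 = 2310/24 - 42/48 = 95.375.
        z = (W - E[W]) / sqrt(Var[W]) = (25 - 27.5) / 9.7660 = -0.2560.
        Two-sided p = 2*Phi(z) = 0.797959.
Step 6: alpha = 0.1. fail to reject H0.

W+ = 30, W- = 25, W = min = 25, p = 0.797959, fail to reject H0.


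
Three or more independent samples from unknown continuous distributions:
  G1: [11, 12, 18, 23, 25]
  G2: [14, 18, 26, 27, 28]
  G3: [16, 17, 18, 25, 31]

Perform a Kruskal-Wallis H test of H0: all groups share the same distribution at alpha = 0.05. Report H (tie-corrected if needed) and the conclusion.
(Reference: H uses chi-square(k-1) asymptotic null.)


Step 1: Combine all N = 15 observations and assign midranks.
sorted (value, group, rank): (11,G1,1), (12,G1,2), (14,G2,3), (16,G3,4), (17,G3,5), (18,G1,7), (18,G2,7), (18,G3,7), (23,G1,9), (25,G1,10.5), (25,G3,10.5), (26,G2,12), (27,G2,13), (28,G2,14), (31,G3,15)
Step 2: Sum ranks within each group.
R_1 = 29.5 (n_1 = 5)
R_2 = 49 (n_2 = 5)
R_3 = 41.5 (n_3 = 5)
Step 3: H = 12/(N(N+1)) * sum(R_i^2/n_i) - 3(N+1)
     = 12/(15*16) * (29.5^2/5 + 49^2/5 + 41.5^2/5) - 3*16
     = 0.050000 * 998.7 - 48
     = 1.935000.
Step 4: Ties present; correction factor C = 1 - 30/(15^3 - 15) = 0.991071. Corrected H = 1.935000 / 0.991071 = 1.952432.
Step 5: Under H0, H ~ chi^2(2); p-value = 0.376734.
Step 6: alpha = 0.05. fail to reject H0.

H = 1.9524, df = 2, p = 0.376734, fail to reject H0.


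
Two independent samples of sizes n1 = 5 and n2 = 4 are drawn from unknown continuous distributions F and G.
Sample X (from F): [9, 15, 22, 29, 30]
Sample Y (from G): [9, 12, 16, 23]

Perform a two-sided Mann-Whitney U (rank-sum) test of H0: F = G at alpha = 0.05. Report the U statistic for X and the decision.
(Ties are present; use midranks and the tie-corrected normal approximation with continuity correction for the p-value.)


Step 1: Combine and sort all 9 observations; assign midranks.
sorted (value, group): (9,X), (9,Y), (12,Y), (15,X), (16,Y), (22,X), (23,Y), (29,X), (30,X)
ranks: 9->1.5, 9->1.5, 12->3, 15->4, 16->5, 22->6, 23->7, 29->8, 30->9
Step 2: Rank sum for X: R1 = 1.5 + 4 + 6 + 8 + 9 = 28.5.
Step 3: U_X = R1 - n1(n1+1)/2 = 28.5 - 5*6/2 = 28.5 - 15 = 13.5.
       U_Y = n1*n2 - U_X = 20 - 13.5 = 6.5.
Step 4: Ties are present, so use the tie-corrected normal approximation (with continuity correction) for the p-value.
Step 5: p-value = 0.460558; compare to alpha = 0.05. fail to reject H0.

U_X = 13.5, p = 0.460558, fail to reject H0 at alpha = 0.05.


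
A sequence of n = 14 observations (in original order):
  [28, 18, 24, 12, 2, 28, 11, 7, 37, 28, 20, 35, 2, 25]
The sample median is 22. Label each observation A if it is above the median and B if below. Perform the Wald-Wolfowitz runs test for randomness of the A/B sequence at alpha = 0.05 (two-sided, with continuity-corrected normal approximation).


Step 1: Compute median = 22; label A = above, B = below.
Labels in order: ABABBABBAABABA  (n_A = 7, n_B = 7)
Step 2: Count runs R = 11.
Step 3: Under H0 (random ordering), E[R] = 2*n_A*n_B/(n_A+n_B) + 1 = 2*7*7/14 + 1 = 8.0000.
        Var[R] = 2*n_A*n_B*(2*n_A*n_B - n_A - n_B) / ((n_A+n_B)^2 * (n_A+n_B-1)) = 8232/2548 = 3.2308.
        SD[R] = 1.7974.
Step 4: Continuity-corrected z = (R - 0.5 - E[R]) / SD[R] = (11 - 0.5 - 8.0000) / 1.7974 = 1.3909.
Step 5: Two-sided p-value via normal approximation = 2*(1 - Phi(|z|)) = 0.164264.
Step 6: alpha = 0.05. fail to reject H0.

R = 11, z = 1.3909, p = 0.164264, fail to reject H0.


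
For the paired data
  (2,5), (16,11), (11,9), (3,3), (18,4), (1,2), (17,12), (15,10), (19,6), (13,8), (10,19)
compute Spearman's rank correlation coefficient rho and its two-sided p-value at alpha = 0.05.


Step 1: Rank x and y separately (midranks; no ties here).
rank(x): 2->2, 16->8, 11->5, 3->3, 18->10, 1->1, 17->9, 15->7, 19->11, 13->6, 10->4
rank(y): 5->4, 11->9, 9->7, 3->2, 4->3, 2->1, 12->10, 10->8, 6->5, 8->6, 19->11
Step 2: d_i = R_x(i) - R_y(i); compute d_i^2.
  (2-4)^2=4, (8-9)^2=1, (5-7)^2=4, (3-2)^2=1, (10-3)^2=49, (1-1)^2=0, (9-10)^2=1, (7-8)^2=1, (11-5)^2=36, (6-6)^2=0, (4-11)^2=49
sum(d^2) = 146.
Step 3: rho = 1 - 6*146 / (11*(11^2 - 1)) = 1 - 876/1320 = 0.336364.
Step 4: Under H0, t = rho * sqrt((n-2)/(1-rho^2)) = 1.0715 ~ t(9).
Step 5: Two-sided p-value from the t-distribution with 9 df = 0.311824.
Step 6: alpha = 0.05. fail to reject H0.

rho = 0.3364, p = 0.311824, fail to reject H0 at alpha = 0.05.


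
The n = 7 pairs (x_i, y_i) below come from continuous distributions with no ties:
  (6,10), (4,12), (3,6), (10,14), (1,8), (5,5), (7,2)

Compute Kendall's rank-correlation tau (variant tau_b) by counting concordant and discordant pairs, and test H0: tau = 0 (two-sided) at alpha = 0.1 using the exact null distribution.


Step 1: Enumerate the 21 unordered pairs (i,j) with i<j and classify each by sign(x_j-x_i) * sign(y_j-y_i).
  (1,2):dx=-2,dy=+2->D; (1,3):dx=-3,dy=-4->C; (1,4):dx=+4,dy=+4->C; (1,5):dx=-5,dy=-2->C
  (1,6):dx=-1,dy=-5->C; (1,7):dx=+1,dy=-8->D; (2,3):dx=-1,dy=-6->C; (2,4):dx=+6,dy=+2->C
  (2,5):dx=-3,dy=-4->C; (2,6):dx=+1,dy=-7->D; (2,7):dx=+3,dy=-10->D; (3,4):dx=+7,dy=+8->C
  (3,5):dx=-2,dy=+2->D; (3,6):dx=+2,dy=-1->D; (3,7):dx=+4,dy=-4->D; (4,5):dx=-9,dy=-6->C
  (4,6):dx=-5,dy=-9->C; (4,7):dx=-3,dy=-12->C; (5,6):dx=+4,dy=-3->D; (5,7):dx=+6,dy=-6->D
  (6,7):dx=+2,dy=-3->D
Step 2: C = 11, D = 10, total pairs = 21.
Step 3: tau = (C - D)/(n(n-1)/2) = (11 - 10)/21 = 0.047619.
Step 4: Exact two-sided p-value (enumerate n! = 5040 permutations of y under H0): p = 1.000000.
Step 5: alpha = 0.1. fail to reject H0.

tau_b = 0.0476 (C=11, D=10), p = 1.000000, fail to reject H0.


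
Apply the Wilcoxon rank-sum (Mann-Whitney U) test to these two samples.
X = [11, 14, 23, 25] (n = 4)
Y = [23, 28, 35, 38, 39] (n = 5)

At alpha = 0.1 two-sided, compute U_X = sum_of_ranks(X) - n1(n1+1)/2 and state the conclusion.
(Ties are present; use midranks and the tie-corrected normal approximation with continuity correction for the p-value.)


Step 1: Combine and sort all 9 observations; assign midranks.
sorted (value, group): (11,X), (14,X), (23,X), (23,Y), (25,X), (28,Y), (35,Y), (38,Y), (39,Y)
ranks: 11->1, 14->2, 23->3.5, 23->3.5, 25->5, 28->6, 35->7, 38->8, 39->9
Step 2: Rank sum for X: R1 = 1 + 2 + 3.5 + 5 = 11.5.
Step 3: U_X = R1 - n1(n1+1)/2 = 11.5 - 4*5/2 = 11.5 - 10 = 1.5.
       U_Y = n1*n2 - U_X = 20 - 1.5 = 18.5.
Step 4: Ties are present, so use the tie-corrected normal approximation (with continuity correction) for the p-value.
Step 5: p-value = 0.049090; compare to alpha = 0.1. reject H0.

U_X = 1.5, p = 0.049090, reject H0 at alpha = 0.1.


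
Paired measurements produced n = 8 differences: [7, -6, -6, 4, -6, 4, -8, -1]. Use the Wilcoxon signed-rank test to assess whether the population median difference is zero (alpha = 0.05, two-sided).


Step 1: Drop any zero differences (none here) and take |d_i|.
|d| = [7, 6, 6, 4, 6, 4, 8, 1]
Step 2: Midrank |d_i| (ties get averaged ranks).
ranks: |7|->7, |6|->5, |6|->5, |4|->2.5, |6|->5, |4|->2.5, |8|->8, |1|->1
Step 3: Attach original signs; sum ranks with positive sign and with negative sign.
W+ = 7 + 2.5 + 2.5 = 12
W- = 5 + 5 + 5 + 8 + 1 = 24
(Check: W+ + W- = 36 should equal n(n+1)/2 = 36.)
Step 4: Test statistic W = min(W+, W-) = 12.
Step 5: Ties in |d|, so use the tie-corrected normal approximation.
        E[W] = n(n+1)/4 = 8*9/4 = 18.
        Tie groups: |d|=4 (t=2), |d|=6 (t=3); sum(t^3 - t) = 30.
        Var[W] = n(n+1)(2n+1)/24 - sum(t^3-t)/48 = 1224/24 - 30/48 = 50.375.
        z = (W - E[W]) / sqrt(Var[W]) = (12 - 18) / 7.0975 = -0.8454.
        Two-sided p = 2*Phi(z) = 0.397908.
Step 6: alpha = 0.05. fail to reject H0.

W+ = 12, W- = 24, W = min = 12, p = 0.397908, fail to reject H0.


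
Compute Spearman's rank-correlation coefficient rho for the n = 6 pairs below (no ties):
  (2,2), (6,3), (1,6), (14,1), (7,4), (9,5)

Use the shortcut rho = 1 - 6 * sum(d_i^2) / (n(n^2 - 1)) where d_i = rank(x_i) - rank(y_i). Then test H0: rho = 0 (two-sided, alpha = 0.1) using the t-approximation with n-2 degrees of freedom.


Step 1: Rank x and y separately (midranks; no ties here).
rank(x): 2->2, 6->3, 1->1, 14->6, 7->4, 9->5
rank(y): 2->2, 3->3, 6->6, 1->1, 4->4, 5->5
Step 2: d_i = R_x(i) - R_y(i); compute d_i^2.
  (2-2)^2=0, (3-3)^2=0, (1-6)^2=25, (6-1)^2=25, (4-4)^2=0, (5-5)^2=0
sum(d^2) = 50.
Step 3: rho = 1 - 6*50 / (6*(6^2 - 1)) = 1 - 300/210 = -0.428571.
Step 4: Under H0, t = rho * sqrt((n-2)/(1-rho^2)) = -0.9487 ~ t(4).
Step 5: Two-sided p-value from the t-distribution with 4 df = 0.396501.
Step 6: alpha = 0.1. fail to reject H0.

rho = -0.4286, p = 0.396501, fail to reject H0 at alpha = 0.1.


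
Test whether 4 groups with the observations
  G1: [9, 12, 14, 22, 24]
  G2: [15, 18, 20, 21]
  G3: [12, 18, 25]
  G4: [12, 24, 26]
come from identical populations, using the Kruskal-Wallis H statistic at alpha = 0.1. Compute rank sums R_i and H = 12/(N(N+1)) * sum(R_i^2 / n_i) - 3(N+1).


Step 1: Combine all N = 15 observations and assign midranks.
sorted (value, group, rank): (9,G1,1), (12,G1,3), (12,G3,3), (12,G4,3), (14,G1,5), (15,G2,6), (18,G2,7.5), (18,G3,7.5), (20,G2,9), (21,G2,10), (22,G1,11), (24,G1,12.5), (24,G4,12.5), (25,G3,14), (26,G4,15)
Step 2: Sum ranks within each group.
R_1 = 32.5 (n_1 = 5)
R_2 = 32.5 (n_2 = 4)
R_3 = 24.5 (n_3 = 3)
R_4 = 30.5 (n_4 = 3)
Step 3: H = 12/(N(N+1)) * sum(R_i^2/n_i) - 3(N+1)
     = 12/(15*16) * (32.5^2/5 + 32.5^2/4 + 24.5^2/3 + 30.5^2/3) - 3*16
     = 0.050000 * 985.479 - 48
     = 1.273958.
Step 4: Ties present; correction factor C = 1 - 36/(15^3 - 15) = 0.989286. Corrected H = 1.273958 / 0.989286 = 1.287756.
Step 5: Under H0, H ~ chi^2(3); p-value = 0.732043.
Step 6: alpha = 0.1. fail to reject H0.

H = 1.2878, df = 3, p = 0.732043, fail to reject H0.


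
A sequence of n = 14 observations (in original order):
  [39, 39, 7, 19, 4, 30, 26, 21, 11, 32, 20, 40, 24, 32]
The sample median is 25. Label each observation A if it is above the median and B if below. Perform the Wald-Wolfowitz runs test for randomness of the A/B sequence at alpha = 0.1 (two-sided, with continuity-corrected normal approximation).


Step 1: Compute median = 25; label A = above, B = below.
Labels in order: AABBBAABBABABA  (n_A = 7, n_B = 7)
Step 2: Count runs R = 9.
Step 3: Under H0 (random ordering), E[R] = 2*n_A*n_B/(n_A+n_B) + 1 = 2*7*7/14 + 1 = 8.0000.
        Var[R] = 2*n_A*n_B*(2*n_A*n_B - n_A - n_B) / ((n_A+n_B)^2 * (n_A+n_B-1)) = 8232/2548 = 3.2308.
        SD[R] = 1.7974.
Step 4: Continuity-corrected z = (R - 0.5 - E[R]) / SD[R] = (9 - 0.5 - 8.0000) / 1.7974 = 0.2782.
Step 5: Two-sided p-value via normal approximation = 2*(1 - Phi(|z|)) = 0.780879.
Step 6: alpha = 0.1. fail to reject H0.

R = 9, z = 0.2782, p = 0.780879, fail to reject H0.


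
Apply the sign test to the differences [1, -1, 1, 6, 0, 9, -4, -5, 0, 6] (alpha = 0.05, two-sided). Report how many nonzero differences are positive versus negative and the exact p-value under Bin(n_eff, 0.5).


Step 1: Discard zero differences. Original n = 10; n_eff = number of nonzero differences = 8.
Nonzero differences (with sign): +1, -1, +1, +6, +9, -4, -5, +6
Step 2: Count signs: positive = 5, negative = 3.
Step 3: Under H0: P(positive) = 0.5, so the number of positives S ~ Bin(8, 0.5).
Step 4: Two-sided exact p-value = sum of Bin(8,0.5) probabilities at or below the observed probability = 0.726562.
Step 5: alpha = 0.05. fail to reject H0.

n_eff = 8, pos = 5, neg = 3, p = 0.726562, fail to reject H0.


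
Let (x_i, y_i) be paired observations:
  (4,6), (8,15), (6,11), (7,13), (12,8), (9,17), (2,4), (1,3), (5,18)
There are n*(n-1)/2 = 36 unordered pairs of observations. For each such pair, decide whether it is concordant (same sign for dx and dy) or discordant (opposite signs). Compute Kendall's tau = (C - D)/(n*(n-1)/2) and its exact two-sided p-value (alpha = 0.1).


Step 1: Enumerate the 36 unordered pairs (i,j) with i<j and classify each by sign(x_j-x_i) * sign(y_j-y_i).
  (1,2):dx=+4,dy=+9->C; (1,3):dx=+2,dy=+5->C; (1,4):dx=+3,dy=+7->C; (1,5):dx=+8,dy=+2->C
  (1,6):dx=+5,dy=+11->C; (1,7):dx=-2,dy=-2->C; (1,8):dx=-3,dy=-3->C; (1,9):dx=+1,dy=+12->C
  (2,3):dx=-2,dy=-4->C; (2,4):dx=-1,dy=-2->C; (2,5):dx=+4,dy=-7->D; (2,6):dx=+1,dy=+2->C
  (2,7):dx=-6,dy=-11->C; (2,8):dx=-7,dy=-12->C; (2,9):dx=-3,dy=+3->D; (3,4):dx=+1,dy=+2->C
  (3,5):dx=+6,dy=-3->D; (3,6):dx=+3,dy=+6->C; (3,7):dx=-4,dy=-7->C; (3,8):dx=-5,dy=-8->C
  (3,9):dx=-1,dy=+7->D; (4,5):dx=+5,dy=-5->D; (4,6):dx=+2,dy=+4->C; (4,7):dx=-5,dy=-9->C
  (4,8):dx=-6,dy=-10->C; (4,9):dx=-2,dy=+5->D; (5,6):dx=-3,dy=+9->D; (5,7):dx=-10,dy=-4->C
  (5,8):dx=-11,dy=-5->C; (5,9):dx=-7,dy=+10->D; (6,7):dx=-7,dy=-13->C; (6,8):dx=-8,dy=-14->C
  (6,9):dx=-4,dy=+1->D; (7,8):dx=-1,dy=-1->C; (7,9):dx=+3,dy=+14->C; (8,9):dx=+4,dy=+15->C
Step 2: C = 27, D = 9, total pairs = 36.
Step 3: tau = (C - D)/(n(n-1)/2) = (27 - 9)/36 = 0.500000.
Step 4: Exact two-sided p-value (enumerate n! = 362880 permutations of y under H0): p = 0.075176.
Step 5: alpha = 0.1. reject H0.

tau_b = 0.5000 (C=27, D=9), p = 0.075176, reject H0.


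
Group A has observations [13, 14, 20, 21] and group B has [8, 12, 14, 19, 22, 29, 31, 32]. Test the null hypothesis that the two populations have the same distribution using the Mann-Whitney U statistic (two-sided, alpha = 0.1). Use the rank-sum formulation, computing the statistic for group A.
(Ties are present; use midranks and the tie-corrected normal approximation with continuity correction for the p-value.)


Step 1: Combine and sort all 12 observations; assign midranks.
sorted (value, group): (8,Y), (12,Y), (13,X), (14,X), (14,Y), (19,Y), (20,X), (21,X), (22,Y), (29,Y), (31,Y), (32,Y)
ranks: 8->1, 12->2, 13->3, 14->4.5, 14->4.5, 19->6, 20->7, 21->8, 22->9, 29->10, 31->11, 32->12
Step 2: Rank sum for X: R1 = 3 + 4.5 + 7 + 8 = 22.5.
Step 3: U_X = R1 - n1(n1+1)/2 = 22.5 - 4*5/2 = 22.5 - 10 = 12.5.
       U_Y = n1*n2 - U_X = 32 - 12.5 = 19.5.
Step 4: Ties are present, so use the tie-corrected normal approximation (with continuity correction) for the p-value.
Step 5: p-value = 0.609759; compare to alpha = 0.1. fail to reject H0.

U_X = 12.5, p = 0.609759, fail to reject H0 at alpha = 0.1.


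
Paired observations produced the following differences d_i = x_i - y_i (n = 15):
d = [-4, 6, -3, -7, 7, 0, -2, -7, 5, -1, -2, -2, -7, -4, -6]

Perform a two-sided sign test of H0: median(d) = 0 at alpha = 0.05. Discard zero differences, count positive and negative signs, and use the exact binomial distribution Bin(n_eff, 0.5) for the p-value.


Step 1: Discard zero differences. Original n = 15; n_eff = number of nonzero differences = 14.
Nonzero differences (with sign): -4, +6, -3, -7, +7, -2, -7, +5, -1, -2, -2, -7, -4, -6
Step 2: Count signs: positive = 3, negative = 11.
Step 3: Under H0: P(positive) = 0.5, so the number of positives S ~ Bin(14, 0.5).
Step 4: Two-sided exact p-value = sum of Bin(14,0.5) probabilities at or below the observed probability = 0.057373.
Step 5: alpha = 0.05. fail to reject H0.

n_eff = 14, pos = 3, neg = 11, p = 0.057373, fail to reject H0.


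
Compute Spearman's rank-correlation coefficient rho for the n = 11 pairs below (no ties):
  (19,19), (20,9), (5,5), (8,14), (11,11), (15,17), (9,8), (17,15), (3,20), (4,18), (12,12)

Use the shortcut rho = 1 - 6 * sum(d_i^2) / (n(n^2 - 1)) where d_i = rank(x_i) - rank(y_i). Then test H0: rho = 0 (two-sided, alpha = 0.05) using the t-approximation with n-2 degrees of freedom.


Step 1: Rank x and y separately (midranks; no ties here).
rank(x): 19->10, 20->11, 5->3, 8->4, 11->6, 15->8, 9->5, 17->9, 3->1, 4->2, 12->7
rank(y): 19->10, 9->3, 5->1, 14->6, 11->4, 17->8, 8->2, 15->7, 20->11, 18->9, 12->5
Step 2: d_i = R_x(i) - R_y(i); compute d_i^2.
  (10-10)^2=0, (11-3)^2=64, (3-1)^2=4, (4-6)^2=4, (6-4)^2=4, (8-8)^2=0, (5-2)^2=9, (9-7)^2=4, (1-11)^2=100, (2-9)^2=49, (7-5)^2=4
sum(d^2) = 242.
Step 3: rho = 1 - 6*242 / (11*(11^2 - 1)) = 1 - 1452/1320 = -0.100000.
Step 4: Under H0, t = rho * sqrt((n-2)/(1-rho^2)) = -0.3015 ~ t(9).
Step 5: Two-sided p-value from the t-distribution with 9 df = 0.769875.
Step 6: alpha = 0.05. fail to reject H0.

rho = -0.1000, p = 0.769875, fail to reject H0 at alpha = 0.05.


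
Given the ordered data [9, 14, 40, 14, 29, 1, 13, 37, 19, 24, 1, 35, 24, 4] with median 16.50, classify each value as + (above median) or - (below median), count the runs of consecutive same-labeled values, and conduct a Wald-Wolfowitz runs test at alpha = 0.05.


Step 1: Compute median = 16.50; label A = above, B = below.
Labels in order: BBABABBAAABAAB  (n_A = 7, n_B = 7)
Step 2: Count runs R = 9.
Step 3: Under H0 (random ordering), E[R] = 2*n_A*n_B/(n_A+n_B) + 1 = 2*7*7/14 + 1 = 8.0000.
        Var[R] = 2*n_A*n_B*(2*n_A*n_B - n_A - n_B) / ((n_A+n_B)^2 * (n_A+n_B-1)) = 8232/2548 = 3.2308.
        SD[R] = 1.7974.
Step 4: Continuity-corrected z = (R - 0.5 - E[R]) / SD[R] = (9 - 0.5 - 8.0000) / 1.7974 = 0.2782.
Step 5: Two-sided p-value via normal approximation = 2*(1 - Phi(|z|)) = 0.780879.
Step 6: alpha = 0.05. fail to reject H0.

R = 9, z = 0.2782, p = 0.780879, fail to reject H0.


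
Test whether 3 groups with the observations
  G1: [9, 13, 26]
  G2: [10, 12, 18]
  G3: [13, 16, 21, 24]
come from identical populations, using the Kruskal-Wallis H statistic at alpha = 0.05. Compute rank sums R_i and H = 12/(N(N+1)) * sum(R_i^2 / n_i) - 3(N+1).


Step 1: Combine all N = 10 observations and assign midranks.
sorted (value, group, rank): (9,G1,1), (10,G2,2), (12,G2,3), (13,G1,4.5), (13,G3,4.5), (16,G3,6), (18,G2,7), (21,G3,8), (24,G3,9), (26,G1,10)
Step 2: Sum ranks within each group.
R_1 = 15.5 (n_1 = 3)
R_2 = 12 (n_2 = 3)
R_3 = 27.5 (n_3 = 4)
Step 3: H = 12/(N(N+1)) * sum(R_i^2/n_i) - 3(N+1)
     = 12/(10*11) * (15.5^2/3 + 12^2/3 + 27.5^2/4) - 3*11
     = 0.109091 * 317.146 - 33
     = 1.597727.
Step 4: Ties present; correction factor C = 1 - 6/(10^3 - 10) = 0.993939. Corrected H = 1.597727 / 0.993939 = 1.607470.
Step 5: Under H0, H ~ chi^2(2); p-value = 0.447654.
Step 6: alpha = 0.05. fail to reject H0.

H = 1.6075, df = 2, p = 0.447654, fail to reject H0.


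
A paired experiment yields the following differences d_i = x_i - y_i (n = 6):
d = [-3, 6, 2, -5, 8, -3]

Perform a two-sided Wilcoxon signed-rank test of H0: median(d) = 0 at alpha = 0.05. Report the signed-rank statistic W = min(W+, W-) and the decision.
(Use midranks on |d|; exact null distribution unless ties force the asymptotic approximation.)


Step 1: Drop any zero differences (none here) and take |d_i|.
|d| = [3, 6, 2, 5, 8, 3]
Step 2: Midrank |d_i| (ties get averaged ranks).
ranks: |3|->2.5, |6|->5, |2|->1, |5|->4, |8|->6, |3|->2.5
Step 3: Attach original signs; sum ranks with positive sign and with negative sign.
W+ = 5 + 1 + 6 = 12
W- = 2.5 + 4 + 2.5 = 9
(Check: W+ + W- = 21 should equal n(n+1)/2 = 21.)
Step 4: Test statistic W = min(W+, W-) = 9.
Step 5: Ties in |d|, so use the tie-corrected normal approximation.
        E[W] = n(n+1)/4 = 6*7/4 = 10.5.
        Tie groups: |d|=3 (t=2); sum(t^3 - t) = 6.
        Var[W] = n(n+1)(2n+1)/24 - sum(t^3-t)/48 = 546/24 - 6/48 = 22.625.
        z = (W - E[W]) / sqrt(Var[W]) = (9 - 10.5) / 4.7566 = -0.3154.
        Two-sided p = 2*Phi(z) = 0.752494.
Step 6: alpha = 0.05. fail to reject H0.

W+ = 12, W- = 9, W = min = 9, p = 0.752494, fail to reject H0.


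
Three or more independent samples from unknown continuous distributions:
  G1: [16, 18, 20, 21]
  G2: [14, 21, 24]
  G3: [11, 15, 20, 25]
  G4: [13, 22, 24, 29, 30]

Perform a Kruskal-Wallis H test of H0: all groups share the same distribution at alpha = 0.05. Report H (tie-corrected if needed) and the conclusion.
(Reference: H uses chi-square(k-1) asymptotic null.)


Step 1: Combine all N = 16 observations and assign midranks.
sorted (value, group, rank): (11,G3,1), (13,G4,2), (14,G2,3), (15,G3,4), (16,G1,5), (18,G1,6), (20,G1,7.5), (20,G3,7.5), (21,G1,9.5), (21,G2,9.5), (22,G4,11), (24,G2,12.5), (24,G4,12.5), (25,G3,14), (29,G4,15), (30,G4,16)
Step 2: Sum ranks within each group.
R_1 = 28 (n_1 = 4)
R_2 = 25 (n_2 = 3)
R_3 = 26.5 (n_3 = 4)
R_4 = 56.5 (n_4 = 5)
Step 3: H = 12/(N(N+1)) * sum(R_i^2/n_i) - 3(N+1)
     = 12/(16*17) * (28^2/4 + 25^2/3 + 26.5^2/4 + 56.5^2/5) - 3*17
     = 0.044118 * 1218.35 - 51
     = 2.750551.
Step 4: Ties present; correction factor C = 1 - 18/(16^3 - 16) = 0.995588. Corrected H = 2.750551 / 0.995588 = 2.762740.
Step 5: Under H0, H ~ chi^2(3); p-value = 0.429670.
Step 6: alpha = 0.05. fail to reject H0.

H = 2.7627, df = 3, p = 0.429670, fail to reject H0.
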